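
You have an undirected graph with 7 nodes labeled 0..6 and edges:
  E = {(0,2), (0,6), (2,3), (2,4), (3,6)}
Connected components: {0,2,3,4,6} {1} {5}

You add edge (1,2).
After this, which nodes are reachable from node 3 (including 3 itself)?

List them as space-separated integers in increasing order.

Before: nodes reachable from 3: {0,2,3,4,6}
Adding (1,2): merges 3's component with another. Reachability grows.
After: nodes reachable from 3: {0,1,2,3,4,6}

Answer: 0 1 2 3 4 6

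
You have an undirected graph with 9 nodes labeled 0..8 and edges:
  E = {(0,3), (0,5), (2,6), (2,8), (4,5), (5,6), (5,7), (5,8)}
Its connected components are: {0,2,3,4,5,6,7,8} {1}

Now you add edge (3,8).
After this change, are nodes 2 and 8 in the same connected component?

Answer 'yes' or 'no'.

Answer: yes

Derivation:
Initial components: {0,2,3,4,5,6,7,8} {1}
Adding edge (3,8): both already in same component {0,2,3,4,5,6,7,8}. No change.
New components: {0,2,3,4,5,6,7,8} {1}
Are 2 and 8 in the same component? yes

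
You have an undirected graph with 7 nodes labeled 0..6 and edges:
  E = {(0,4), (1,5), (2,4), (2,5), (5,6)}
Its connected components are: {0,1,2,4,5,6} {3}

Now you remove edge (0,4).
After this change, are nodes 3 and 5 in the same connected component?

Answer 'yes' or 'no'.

Initial components: {0,1,2,4,5,6} {3}
Removing edge (0,4): it was a bridge — component count 2 -> 3.
New components: {0} {1,2,4,5,6} {3}
Are 3 and 5 in the same component? no

Answer: no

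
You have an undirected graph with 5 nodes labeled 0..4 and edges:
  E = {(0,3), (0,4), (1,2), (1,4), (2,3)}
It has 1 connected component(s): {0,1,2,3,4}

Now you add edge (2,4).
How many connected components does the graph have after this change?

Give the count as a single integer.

Initial component count: 1
Add (2,4): endpoints already in same component. Count unchanged: 1.
New component count: 1

Answer: 1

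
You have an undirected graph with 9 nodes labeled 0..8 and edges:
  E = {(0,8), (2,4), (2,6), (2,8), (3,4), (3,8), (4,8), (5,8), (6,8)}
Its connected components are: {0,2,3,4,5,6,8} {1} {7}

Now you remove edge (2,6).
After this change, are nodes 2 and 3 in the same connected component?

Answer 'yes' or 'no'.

Answer: yes

Derivation:
Initial components: {0,2,3,4,5,6,8} {1} {7}
Removing edge (2,6): not a bridge — component count unchanged at 3.
New components: {0,2,3,4,5,6,8} {1} {7}
Are 2 and 3 in the same component? yes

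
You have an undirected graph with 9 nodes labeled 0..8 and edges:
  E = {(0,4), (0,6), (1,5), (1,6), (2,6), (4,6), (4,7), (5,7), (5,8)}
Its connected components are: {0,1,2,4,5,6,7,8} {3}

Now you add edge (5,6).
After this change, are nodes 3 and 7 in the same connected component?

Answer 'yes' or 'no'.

Initial components: {0,1,2,4,5,6,7,8} {3}
Adding edge (5,6): both already in same component {0,1,2,4,5,6,7,8}. No change.
New components: {0,1,2,4,5,6,7,8} {3}
Are 3 and 7 in the same component? no

Answer: no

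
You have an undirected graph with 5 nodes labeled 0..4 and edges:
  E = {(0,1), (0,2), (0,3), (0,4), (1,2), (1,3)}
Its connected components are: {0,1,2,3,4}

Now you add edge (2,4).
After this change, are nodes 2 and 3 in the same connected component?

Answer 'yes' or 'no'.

Answer: yes

Derivation:
Initial components: {0,1,2,3,4}
Adding edge (2,4): both already in same component {0,1,2,3,4}. No change.
New components: {0,1,2,3,4}
Are 2 and 3 in the same component? yes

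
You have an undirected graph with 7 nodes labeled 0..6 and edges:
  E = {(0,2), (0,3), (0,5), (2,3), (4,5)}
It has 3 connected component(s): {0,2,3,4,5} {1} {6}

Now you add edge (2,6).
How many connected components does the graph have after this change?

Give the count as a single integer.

Answer: 2

Derivation:
Initial component count: 3
Add (2,6): merges two components. Count decreases: 3 -> 2.
New component count: 2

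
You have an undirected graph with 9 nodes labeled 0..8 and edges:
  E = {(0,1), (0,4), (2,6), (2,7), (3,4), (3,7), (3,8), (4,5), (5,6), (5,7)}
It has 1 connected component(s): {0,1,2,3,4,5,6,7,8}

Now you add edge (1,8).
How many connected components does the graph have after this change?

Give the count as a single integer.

Answer: 1

Derivation:
Initial component count: 1
Add (1,8): endpoints already in same component. Count unchanged: 1.
New component count: 1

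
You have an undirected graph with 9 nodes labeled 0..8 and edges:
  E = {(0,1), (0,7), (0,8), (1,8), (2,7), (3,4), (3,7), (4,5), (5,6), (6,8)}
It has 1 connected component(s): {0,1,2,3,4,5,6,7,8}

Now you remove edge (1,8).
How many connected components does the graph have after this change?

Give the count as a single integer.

Answer: 1

Derivation:
Initial component count: 1
Remove (1,8): not a bridge. Count unchanged: 1.
  After removal, components: {0,1,2,3,4,5,6,7,8}
New component count: 1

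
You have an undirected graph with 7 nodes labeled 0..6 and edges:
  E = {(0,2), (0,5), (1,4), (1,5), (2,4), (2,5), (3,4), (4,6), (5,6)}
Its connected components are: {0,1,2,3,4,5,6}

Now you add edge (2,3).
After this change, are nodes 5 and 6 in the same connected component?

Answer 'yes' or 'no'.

Answer: yes

Derivation:
Initial components: {0,1,2,3,4,5,6}
Adding edge (2,3): both already in same component {0,1,2,3,4,5,6}. No change.
New components: {0,1,2,3,4,5,6}
Are 5 and 6 in the same component? yes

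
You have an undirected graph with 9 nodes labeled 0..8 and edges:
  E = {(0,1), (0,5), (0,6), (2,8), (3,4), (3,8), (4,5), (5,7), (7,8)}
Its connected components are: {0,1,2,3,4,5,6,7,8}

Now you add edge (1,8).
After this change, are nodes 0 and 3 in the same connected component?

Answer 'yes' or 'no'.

Answer: yes

Derivation:
Initial components: {0,1,2,3,4,5,6,7,8}
Adding edge (1,8): both already in same component {0,1,2,3,4,5,6,7,8}. No change.
New components: {0,1,2,3,4,5,6,7,8}
Are 0 and 3 in the same component? yes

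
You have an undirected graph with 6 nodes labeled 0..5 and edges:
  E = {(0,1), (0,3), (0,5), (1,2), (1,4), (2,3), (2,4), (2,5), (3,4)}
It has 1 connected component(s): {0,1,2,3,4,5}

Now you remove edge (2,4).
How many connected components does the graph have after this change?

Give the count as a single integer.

Initial component count: 1
Remove (2,4): not a bridge. Count unchanged: 1.
  After removal, components: {0,1,2,3,4,5}
New component count: 1

Answer: 1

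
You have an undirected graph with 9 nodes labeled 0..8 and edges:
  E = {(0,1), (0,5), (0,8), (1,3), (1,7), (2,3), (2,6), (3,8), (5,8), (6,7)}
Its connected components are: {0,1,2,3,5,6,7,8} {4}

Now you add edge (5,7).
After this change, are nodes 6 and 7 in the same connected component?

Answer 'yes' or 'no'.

Initial components: {0,1,2,3,5,6,7,8} {4}
Adding edge (5,7): both already in same component {0,1,2,3,5,6,7,8}. No change.
New components: {0,1,2,3,5,6,7,8} {4}
Are 6 and 7 in the same component? yes

Answer: yes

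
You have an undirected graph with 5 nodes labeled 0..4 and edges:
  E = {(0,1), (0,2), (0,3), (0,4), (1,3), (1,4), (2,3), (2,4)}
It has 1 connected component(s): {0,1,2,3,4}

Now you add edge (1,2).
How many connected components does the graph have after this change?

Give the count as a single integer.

Answer: 1

Derivation:
Initial component count: 1
Add (1,2): endpoints already in same component. Count unchanged: 1.
New component count: 1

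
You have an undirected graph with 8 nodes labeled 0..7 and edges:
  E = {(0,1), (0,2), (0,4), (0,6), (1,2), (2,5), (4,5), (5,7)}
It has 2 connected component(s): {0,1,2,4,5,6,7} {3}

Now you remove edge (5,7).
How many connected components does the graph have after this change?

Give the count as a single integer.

Answer: 3

Derivation:
Initial component count: 2
Remove (5,7): it was a bridge. Count increases: 2 -> 3.
  After removal, components: {0,1,2,4,5,6} {3} {7}
New component count: 3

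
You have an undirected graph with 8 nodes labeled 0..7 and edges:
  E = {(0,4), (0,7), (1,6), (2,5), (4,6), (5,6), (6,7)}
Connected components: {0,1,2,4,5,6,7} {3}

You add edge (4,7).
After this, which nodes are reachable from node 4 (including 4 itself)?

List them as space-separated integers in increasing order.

Before: nodes reachable from 4: {0,1,2,4,5,6,7}
Adding (4,7): both endpoints already in same component. Reachability from 4 unchanged.
After: nodes reachable from 4: {0,1,2,4,5,6,7}

Answer: 0 1 2 4 5 6 7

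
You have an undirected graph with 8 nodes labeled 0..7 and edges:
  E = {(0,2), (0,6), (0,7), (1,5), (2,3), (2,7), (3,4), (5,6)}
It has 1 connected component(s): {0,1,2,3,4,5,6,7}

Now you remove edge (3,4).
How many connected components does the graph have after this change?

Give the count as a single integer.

Initial component count: 1
Remove (3,4): it was a bridge. Count increases: 1 -> 2.
  After removal, components: {0,1,2,3,5,6,7} {4}
New component count: 2

Answer: 2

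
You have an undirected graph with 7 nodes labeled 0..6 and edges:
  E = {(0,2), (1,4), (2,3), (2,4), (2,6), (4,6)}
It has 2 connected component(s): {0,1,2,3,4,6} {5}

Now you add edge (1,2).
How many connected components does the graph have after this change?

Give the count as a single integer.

Initial component count: 2
Add (1,2): endpoints already in same component. Count unchanged: 2.
New component count: 2

Answer: 2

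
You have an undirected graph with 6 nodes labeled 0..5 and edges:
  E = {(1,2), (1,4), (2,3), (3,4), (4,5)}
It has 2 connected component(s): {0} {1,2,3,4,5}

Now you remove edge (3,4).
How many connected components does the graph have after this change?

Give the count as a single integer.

Answer: 2

Derivation:
Initial component count: 2
Remove (3,4): not a bridge. Count unchanged: 2.
  After removal, components: {0} {1,2,3,4,5}
New component count: 2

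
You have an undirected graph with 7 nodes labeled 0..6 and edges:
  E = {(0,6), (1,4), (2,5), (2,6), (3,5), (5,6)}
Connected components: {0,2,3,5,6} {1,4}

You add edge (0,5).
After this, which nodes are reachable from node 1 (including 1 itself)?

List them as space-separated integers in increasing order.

Before: nodes reachable from 1: {1,4}
Adding (0,5): both endpoints already in same component. Reachability from 1 unchanged.
After: nodes reachable from 1: {1,4}

Answer: 1 4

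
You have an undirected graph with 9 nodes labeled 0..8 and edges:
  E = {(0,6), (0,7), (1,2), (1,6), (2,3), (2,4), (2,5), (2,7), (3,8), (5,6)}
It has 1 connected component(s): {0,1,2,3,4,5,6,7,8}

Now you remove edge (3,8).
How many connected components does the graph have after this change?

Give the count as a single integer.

Initial component count: 1
Remove (3,8): it was a bridge. Count increases: 1 -> 2.
  After removal, components: {0,1,2,3,4,5,6,7} {8}
New component count: 2

Answer: 2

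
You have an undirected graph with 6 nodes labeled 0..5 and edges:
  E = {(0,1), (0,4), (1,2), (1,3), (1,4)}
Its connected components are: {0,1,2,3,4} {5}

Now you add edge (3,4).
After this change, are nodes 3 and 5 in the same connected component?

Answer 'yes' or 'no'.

Answer: no

Derivation:
Initial components: {0,1,2,3,4} {5}
Adding edge (3,4): both already in same component {0,1,2,3,4}. No change.
New components: {0,1,2,3,4} {5}
Are 3 and 5 in the same component? no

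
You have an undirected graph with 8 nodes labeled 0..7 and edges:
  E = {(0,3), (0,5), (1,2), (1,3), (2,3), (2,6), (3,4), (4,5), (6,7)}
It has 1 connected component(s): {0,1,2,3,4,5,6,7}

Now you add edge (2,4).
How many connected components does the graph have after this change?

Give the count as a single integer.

Initial component count: 1
Add (2,4): endpoints already in same component. Count unchanged: 1.
New component count: 1

Answer: 1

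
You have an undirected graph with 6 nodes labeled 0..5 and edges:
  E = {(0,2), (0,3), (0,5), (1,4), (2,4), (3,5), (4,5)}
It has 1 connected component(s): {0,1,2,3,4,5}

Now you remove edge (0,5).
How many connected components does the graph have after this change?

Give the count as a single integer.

Answer: 1

Derivation:
Initial component count: 1
Remove (0,5): not a bridge. Count unchanged: 1.
  After removal, components: {0,1,2,3,4,5}
New component count: 1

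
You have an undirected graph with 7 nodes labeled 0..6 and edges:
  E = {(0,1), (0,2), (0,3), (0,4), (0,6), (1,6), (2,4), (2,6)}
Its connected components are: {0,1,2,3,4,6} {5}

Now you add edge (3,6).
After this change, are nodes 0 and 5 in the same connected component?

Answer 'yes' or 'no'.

Initial components: {0,1,2,3,4,6} {5}
Adding edge (3,6): both already in same component {0,1,2,3,4,6}. No change.
New components: {0,1,2,3,4,6} {5}
Are 0 and 5 in the same component? no

Answer: no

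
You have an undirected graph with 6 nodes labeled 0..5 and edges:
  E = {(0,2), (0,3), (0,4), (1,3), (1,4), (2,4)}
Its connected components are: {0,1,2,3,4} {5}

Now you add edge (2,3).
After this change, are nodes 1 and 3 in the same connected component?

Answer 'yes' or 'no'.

Answer: yes

Derivation:
Initial components: {0,1,2,3,4} {5}
Adding edge (2,3): both already in same component {0,1,2,3,4}. No change.
New components: {0,1,2,3,4} {5}
Are 1 and 3 in the same component? yes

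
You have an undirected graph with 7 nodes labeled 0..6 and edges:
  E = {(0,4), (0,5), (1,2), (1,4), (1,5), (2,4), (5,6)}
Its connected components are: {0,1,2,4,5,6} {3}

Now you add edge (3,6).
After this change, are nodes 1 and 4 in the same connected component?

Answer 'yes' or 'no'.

Initial components: {0,1,2,4,5,6} {3}
Adding edge (3,6): merges {3} and {0,1,2,4,5,6}.
New components: {0,1,2,3,4,5,6}
Are 1 and 4 in the same component? yes

Answer: yes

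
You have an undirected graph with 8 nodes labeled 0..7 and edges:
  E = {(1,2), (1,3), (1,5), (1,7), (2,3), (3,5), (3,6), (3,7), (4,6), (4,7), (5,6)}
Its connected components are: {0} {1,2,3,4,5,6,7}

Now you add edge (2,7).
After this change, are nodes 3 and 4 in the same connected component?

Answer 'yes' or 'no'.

Answer: yes

Derivation:
Initial components: {0} {1,2,3,4,5,6,7}
Adding edge (2,7): both already in same component {1,2,3,4,5,6,7}. No change.
New components: {0} {1,2,3,4,5,6,7}
Are 3 and 4 in the same component? yes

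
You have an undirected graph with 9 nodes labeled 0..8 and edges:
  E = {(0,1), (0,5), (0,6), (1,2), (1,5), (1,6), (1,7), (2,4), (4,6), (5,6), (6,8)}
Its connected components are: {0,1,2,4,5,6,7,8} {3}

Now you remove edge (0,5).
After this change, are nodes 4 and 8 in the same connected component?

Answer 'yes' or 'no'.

Initial components: {0,1,2,4,5,6,7,8} {3}
Removing edge (0,5): not a bridge — component count unchanged at 2.
New components: {0,1,2,4,5,6,7,8} {3}
Are 4 and 8 in the same component? yes

Answer: yes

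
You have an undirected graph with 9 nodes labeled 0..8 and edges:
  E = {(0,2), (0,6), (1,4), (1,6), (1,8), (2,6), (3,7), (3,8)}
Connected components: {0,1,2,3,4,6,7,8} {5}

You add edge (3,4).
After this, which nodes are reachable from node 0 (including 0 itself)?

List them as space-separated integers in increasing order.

Answer: 0 1 2 3 4 6 7 8

Derivation:
Before: nodes reachable from 0: {0,1,2,3,4,6,7,8}
Adding (3,4): both endpoints already in same component. Reachability from 0 unchanged.
After: nodes reachable from 0: {0,1,2,3,4,6,7,8}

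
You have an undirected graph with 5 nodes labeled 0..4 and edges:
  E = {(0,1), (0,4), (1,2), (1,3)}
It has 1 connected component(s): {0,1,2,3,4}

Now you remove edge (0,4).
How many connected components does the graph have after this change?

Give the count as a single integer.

Answer: 2

Derivation:
Initial component count: 1
Remove (0,4): it was a bridge. Count increases: 1 -> 2.
  After removal, components: {0,1,2,3} {4}
New component count: 2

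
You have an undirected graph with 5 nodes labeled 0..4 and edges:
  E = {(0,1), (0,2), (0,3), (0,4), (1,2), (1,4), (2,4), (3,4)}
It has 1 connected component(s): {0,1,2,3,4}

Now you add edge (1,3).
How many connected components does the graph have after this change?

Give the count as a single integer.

Initial component count: 1
Add (1,3): endpoints already in same component. Count unchanged: 1.
New component count: 1

Answer: 1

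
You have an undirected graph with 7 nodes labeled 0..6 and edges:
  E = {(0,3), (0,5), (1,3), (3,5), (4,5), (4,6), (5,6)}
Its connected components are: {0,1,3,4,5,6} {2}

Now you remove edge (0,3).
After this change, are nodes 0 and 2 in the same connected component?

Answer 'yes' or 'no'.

Initial components: {0,1,3,4,5,6} {2}
Removing edge (0,3): not a bridge — component count unchanged at 2.
New components: {0,1,3,4,5,6} {2}
Are 0 and 2 in the same component? no

Answer: no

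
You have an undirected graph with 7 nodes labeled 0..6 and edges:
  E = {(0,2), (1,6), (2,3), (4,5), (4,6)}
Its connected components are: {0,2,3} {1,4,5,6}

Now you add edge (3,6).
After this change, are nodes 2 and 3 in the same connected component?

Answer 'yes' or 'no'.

Answer: yes

Derivation:
Initial components: {0,2,3} {1,4,5,6}
Adding edge (3,6): merges {0,2,3} and {1,4,5,6}.
New components: {0,1,2,3,4,5,6}
Are 2 and 3 in the same component? yes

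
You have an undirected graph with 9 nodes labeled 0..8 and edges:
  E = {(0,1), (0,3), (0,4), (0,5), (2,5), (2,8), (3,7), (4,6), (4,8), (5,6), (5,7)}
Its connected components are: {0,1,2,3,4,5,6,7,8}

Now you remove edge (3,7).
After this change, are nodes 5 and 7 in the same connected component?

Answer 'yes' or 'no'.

Answer: yes

Derivation:
Initial components: {0,1,2,3,4,5,6,7,8}
Removing edge (3,7): not a bridge — component count unchanged at 1.
New components: {0,1,2,3,4,5,6,7,8}
Are 5 and 7 in the same component? yes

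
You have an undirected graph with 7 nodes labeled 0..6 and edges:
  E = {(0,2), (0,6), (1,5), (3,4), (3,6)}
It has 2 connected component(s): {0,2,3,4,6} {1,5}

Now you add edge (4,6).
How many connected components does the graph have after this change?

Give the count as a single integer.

Answer: 2

Derivation:
Initial component count: 2
Add (4,6): endpoints already in same component. Count unchanged: 2.
New component count: 2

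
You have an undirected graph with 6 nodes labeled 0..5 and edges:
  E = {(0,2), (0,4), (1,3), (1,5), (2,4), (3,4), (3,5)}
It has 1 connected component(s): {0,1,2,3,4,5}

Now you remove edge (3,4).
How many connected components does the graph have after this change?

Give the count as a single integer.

Initial component count: 1
Remove (3,4): it was a bridge. Count increases: 1 -> 2.
  After removal, components: {0,2,4} {1,3,5}
New component count: 2

Answer: 2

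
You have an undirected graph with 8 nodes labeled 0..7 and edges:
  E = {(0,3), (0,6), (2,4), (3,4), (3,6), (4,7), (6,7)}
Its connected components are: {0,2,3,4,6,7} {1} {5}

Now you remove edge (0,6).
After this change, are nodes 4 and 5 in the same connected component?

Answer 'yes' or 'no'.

Answer: no

Derivation:
Initial components: {0,2,3,4,6,7} {1} {5}
Removing edge (0,6): not a bridge — component count unchanged at 3.
New components: {0,2,3,4,6,7} {1} {5}
Are 4 and 5 in the same component? no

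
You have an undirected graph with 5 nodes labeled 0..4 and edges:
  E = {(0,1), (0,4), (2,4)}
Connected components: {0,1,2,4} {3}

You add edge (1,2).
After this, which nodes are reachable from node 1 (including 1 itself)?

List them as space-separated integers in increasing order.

Answer: 0 1 2 4

Derivation:
Before: nodes reachable from 1: {0,1,2,4}
Adding (1,2): both endpoints already in same component. Reachability from 1 unchanged.
After: nodes reachable from 1: {0,1,2,4}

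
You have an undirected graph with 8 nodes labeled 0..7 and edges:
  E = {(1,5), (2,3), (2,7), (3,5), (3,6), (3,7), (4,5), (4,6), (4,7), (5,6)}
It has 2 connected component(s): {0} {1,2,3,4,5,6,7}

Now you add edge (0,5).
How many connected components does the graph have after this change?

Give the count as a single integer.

Initial component count: 2
Add (0,5): merges two components. Count decreases: 2 -> 1.
New component count: 1

Answer: 1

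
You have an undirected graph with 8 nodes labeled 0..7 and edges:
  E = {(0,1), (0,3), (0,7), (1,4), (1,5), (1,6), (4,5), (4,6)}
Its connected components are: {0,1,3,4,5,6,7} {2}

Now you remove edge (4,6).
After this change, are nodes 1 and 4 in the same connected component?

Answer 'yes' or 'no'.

Initial components: {0,1,3,4,5,6,7} {2}
Removing edge (4,6): not a bridge — component count unchanged at 2.
New components: {0,1,3,4,5,6,7} {2}
Are 1 and 4 in the same component? yes

Answer: yes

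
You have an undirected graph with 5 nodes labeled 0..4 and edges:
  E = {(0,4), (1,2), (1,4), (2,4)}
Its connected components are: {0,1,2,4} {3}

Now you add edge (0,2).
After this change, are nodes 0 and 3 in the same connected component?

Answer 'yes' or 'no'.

Initial components: {0,1,2,4} {3}
Adding edge (0,2): both already in same component {0,1,2,4}. No change.
New components: {0,1,2,4} {3}
Are 0 and 3 in the same component? no

Answer: no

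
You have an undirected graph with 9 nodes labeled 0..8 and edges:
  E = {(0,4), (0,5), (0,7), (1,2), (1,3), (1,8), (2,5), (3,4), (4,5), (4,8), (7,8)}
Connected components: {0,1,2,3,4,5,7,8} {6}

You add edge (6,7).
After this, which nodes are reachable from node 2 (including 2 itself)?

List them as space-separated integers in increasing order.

Answer: 0 1 2 3 4 5 6 7 8

Derivation:
Before: nodes reachable from 2: {0,1,2,3,4,5,7,8}
Adding (6,7): merges 2's component with another. Reachability grows.
After: nodes reachable from 2: {0,1,2,3,4,5,6,7,8}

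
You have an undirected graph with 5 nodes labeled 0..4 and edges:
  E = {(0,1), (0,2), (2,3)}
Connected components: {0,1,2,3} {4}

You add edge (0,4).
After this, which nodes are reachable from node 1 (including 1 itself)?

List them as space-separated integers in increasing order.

Answer: 0 1 2 3 4

Derivation:
Before: nodes reachable from 1: {0,1,2,3}
Adding (0,4): merges 1's component with another. Reachability grows.
After: nodes reachable from 1: {0,1,2,3,4}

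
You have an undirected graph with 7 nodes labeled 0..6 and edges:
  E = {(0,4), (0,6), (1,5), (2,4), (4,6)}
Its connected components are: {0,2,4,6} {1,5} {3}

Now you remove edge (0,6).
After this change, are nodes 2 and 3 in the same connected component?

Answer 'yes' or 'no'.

Initial components: {0,2,4,6} {1,5} {3}
Removing edge (0,6): not a bridge — component count unchanged at 3.
New components: {0,2,4,6} {1,5} {3}
Are 2 and 3 in the same component? no

Answer: no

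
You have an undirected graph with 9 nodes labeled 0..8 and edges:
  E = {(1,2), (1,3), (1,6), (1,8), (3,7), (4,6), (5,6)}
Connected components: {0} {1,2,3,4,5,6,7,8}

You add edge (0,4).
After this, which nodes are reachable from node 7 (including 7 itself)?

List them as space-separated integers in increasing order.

Answer: 0 1 2 3 4 5 6 7 8

Derivation:
Before: nodes reachable from 7: {1,2,3,4,5,6,7,8}
Adding (0,4): merges 7's component with another. Reachability grows.
After: nodes reachable from 7: {0,1,2,3,4,5,6,7,8}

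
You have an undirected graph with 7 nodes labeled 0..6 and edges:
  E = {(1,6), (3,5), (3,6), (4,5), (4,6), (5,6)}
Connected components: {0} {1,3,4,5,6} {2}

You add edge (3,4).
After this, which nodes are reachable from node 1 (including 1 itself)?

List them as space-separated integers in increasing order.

Before: nodes reachable from 1: {1,3,4,5,6}
Adding (3,4): both endpoints already in same component. Reachability from 1 unchanged.
After: nodes reachable from 1: {1,3,4,5,6}

Answer: 1 3 4 5 6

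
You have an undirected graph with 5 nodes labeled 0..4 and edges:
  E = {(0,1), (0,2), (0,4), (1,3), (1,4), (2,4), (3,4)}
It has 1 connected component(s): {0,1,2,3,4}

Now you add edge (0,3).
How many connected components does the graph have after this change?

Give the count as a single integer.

Answer: 1

Derivation:
Initial component count: 1
Add (0,3): endpoints already in same component. Count unchanged: 1.
New component count: 1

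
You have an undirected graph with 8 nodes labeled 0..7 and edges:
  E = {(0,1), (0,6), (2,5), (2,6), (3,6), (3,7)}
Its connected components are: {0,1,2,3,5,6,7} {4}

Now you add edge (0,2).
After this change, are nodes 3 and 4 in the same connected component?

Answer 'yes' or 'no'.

Answer: no

Derivation:
Initial components: {0,1,2,3,5,6,7} {4}
Adding edge (0,2): both already in same component {0,1,2,3,5,6,7}. No change.
New components: {0,1,2,3,5,6,7} {4}
Are 3 and 4 in the same component? no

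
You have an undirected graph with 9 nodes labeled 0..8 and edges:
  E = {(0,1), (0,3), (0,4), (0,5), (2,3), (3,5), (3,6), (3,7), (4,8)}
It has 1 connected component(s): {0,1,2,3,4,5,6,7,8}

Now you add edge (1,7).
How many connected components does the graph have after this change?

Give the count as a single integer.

Initial component count: 1
Add (1,7): endpoints already in same component. Count unchanged: 1.
New component count: 1

Answer: 1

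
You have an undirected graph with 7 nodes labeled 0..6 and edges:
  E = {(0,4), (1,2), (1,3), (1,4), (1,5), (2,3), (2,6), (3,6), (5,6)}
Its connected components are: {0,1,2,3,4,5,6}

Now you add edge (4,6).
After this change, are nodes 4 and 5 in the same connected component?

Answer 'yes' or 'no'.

Answer: yes

Derivation:
Initial components: {0,1,2,3,4,5,6}
Adding edge (4,6): both already in same component {0,1,2,3,4,5,6}. No change.
New components: {0,1,2,3,4,5,6}
Are 4 and 5 in the same component? yes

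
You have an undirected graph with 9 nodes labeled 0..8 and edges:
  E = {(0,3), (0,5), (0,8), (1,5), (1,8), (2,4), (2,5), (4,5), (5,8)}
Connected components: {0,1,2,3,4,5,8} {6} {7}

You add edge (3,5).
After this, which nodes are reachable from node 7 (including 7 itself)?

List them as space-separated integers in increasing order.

Answer: 7

Derivation:
Before: nodes reachable from 7: {7}
Adding (3,5): both endpoints already in same component. Reachability from 7 unchanged.
After: nodes reachable from 7: {7}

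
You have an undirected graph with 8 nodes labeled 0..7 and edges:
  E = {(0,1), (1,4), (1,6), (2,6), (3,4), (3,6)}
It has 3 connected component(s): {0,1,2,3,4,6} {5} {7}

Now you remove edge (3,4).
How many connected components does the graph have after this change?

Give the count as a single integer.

Initial component count: 3
Remove (3,4): not a bridge. Count unchanged: 3.
  After removal, components: {0,1,2,3,4,6} {5} {7}
New component count: 3

Answer: 3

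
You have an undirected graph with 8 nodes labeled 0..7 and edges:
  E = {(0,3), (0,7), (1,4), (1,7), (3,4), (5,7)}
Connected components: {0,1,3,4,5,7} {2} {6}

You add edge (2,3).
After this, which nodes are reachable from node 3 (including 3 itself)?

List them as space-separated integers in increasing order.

Before: nodes reachable from 3: {0,1,3,4,5,7}
Adding (2,3): merges 3's component with another. Reachability grows.
After: nodes reachable from 3: {0,1,2,3,4,5,7}

Answer: 0 1 2 3 4 5 7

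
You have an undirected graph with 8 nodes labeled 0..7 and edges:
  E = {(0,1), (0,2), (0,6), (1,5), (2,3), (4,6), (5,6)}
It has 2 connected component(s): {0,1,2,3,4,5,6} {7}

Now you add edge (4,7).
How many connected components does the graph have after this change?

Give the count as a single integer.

Answer: 1

Derivation:
Initial component count: 2
Add (4,7): merges two components. Count decreases: 2 -> 1.
New component count: 1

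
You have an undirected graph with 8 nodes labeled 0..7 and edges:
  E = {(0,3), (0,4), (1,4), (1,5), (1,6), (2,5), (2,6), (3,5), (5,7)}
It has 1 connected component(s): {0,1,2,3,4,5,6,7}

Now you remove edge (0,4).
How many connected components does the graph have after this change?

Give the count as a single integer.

Answer: 1

Derivation:
Initial component count: 1
Remove (0,4): not a bridge. Count unchanged: 1.
  After removal, components: {0,1,2,3,4,5,6,7}
New component count: 1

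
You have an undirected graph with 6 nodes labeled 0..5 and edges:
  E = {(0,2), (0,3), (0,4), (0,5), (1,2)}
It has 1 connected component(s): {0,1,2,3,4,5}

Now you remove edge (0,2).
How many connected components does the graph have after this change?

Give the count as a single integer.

Initial component count: 1
Remove (0,2): it was a bridge. Count increases: 1 -> 2.
  After removal, components: {0,3,4,5} {1,2}
New component count: 2

Answer: 2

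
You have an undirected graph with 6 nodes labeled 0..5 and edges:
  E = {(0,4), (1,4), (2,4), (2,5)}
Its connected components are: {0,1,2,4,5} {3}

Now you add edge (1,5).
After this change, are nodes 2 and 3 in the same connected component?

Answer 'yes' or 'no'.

Answer: no

Derivation:
Initial components: {0,1,2,4,5} {3}
Adding edge (1,5): both already in same component {0,1,2,4,5}. No change.
New components: {0,1,2,4,5} {3}
Are 2 and 3 in the same component? no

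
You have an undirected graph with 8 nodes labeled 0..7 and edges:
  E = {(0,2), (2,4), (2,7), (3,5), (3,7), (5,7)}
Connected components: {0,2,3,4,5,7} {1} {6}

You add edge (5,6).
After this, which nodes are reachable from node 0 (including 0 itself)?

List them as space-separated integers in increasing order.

Before: nodes reachable from 0: {0,2,3,4,5,7}
Adding (5,6): merges 0's component with another. Reachability grows.
After: nodes reachable from 0: {0,2,3,4,5,6,7}

Answer: 0 2 3 4 5 6 7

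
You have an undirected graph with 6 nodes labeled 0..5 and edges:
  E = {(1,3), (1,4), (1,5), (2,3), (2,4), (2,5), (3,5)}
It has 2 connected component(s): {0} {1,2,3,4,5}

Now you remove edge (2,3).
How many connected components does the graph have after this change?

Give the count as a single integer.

Answer: 2

Derivation:
Initial component count: 2
Remove (2,3): not a bridge. Count unchanged: 2.
  After removal, components: {0} {1,2,3,4,5}
New component count: 2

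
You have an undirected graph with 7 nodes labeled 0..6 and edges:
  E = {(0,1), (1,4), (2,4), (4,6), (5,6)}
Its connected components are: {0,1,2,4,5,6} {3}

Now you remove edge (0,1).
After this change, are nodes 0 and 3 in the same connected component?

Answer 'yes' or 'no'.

Answer: no

Derivation:
Initial components: {0,1,2,4,5,6} {3}
Removing edge (0,1): it was a bridge — component count 2 -> 3.
New components: {0} {1,2,4,5,6} {3}
Are 0 and 3 in the same component? no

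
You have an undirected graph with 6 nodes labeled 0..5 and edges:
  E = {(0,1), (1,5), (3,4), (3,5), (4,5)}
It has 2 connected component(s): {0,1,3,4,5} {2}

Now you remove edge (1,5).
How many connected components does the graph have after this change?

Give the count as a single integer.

Initial component count: 2
Remove (1,5): it was a bridge. Count increases: 2 -> 3.
  After removal, components: {0,1} {2} {3,4,5}
New component count: 3

Answer: 3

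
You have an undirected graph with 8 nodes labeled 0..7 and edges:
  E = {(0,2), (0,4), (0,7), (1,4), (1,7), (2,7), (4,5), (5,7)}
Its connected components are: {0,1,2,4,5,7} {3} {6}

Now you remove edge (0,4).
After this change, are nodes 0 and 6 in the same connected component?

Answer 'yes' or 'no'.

Answer: no

Derivation:
Initial components: {0,1,2,4,5,7} {3} {6}
Removing edge (0,4): not a bridge — component count unchanged at 3.
New components: {0,1,2,4,5,7} {3} {6}
Are 0 and 6 in the same component? no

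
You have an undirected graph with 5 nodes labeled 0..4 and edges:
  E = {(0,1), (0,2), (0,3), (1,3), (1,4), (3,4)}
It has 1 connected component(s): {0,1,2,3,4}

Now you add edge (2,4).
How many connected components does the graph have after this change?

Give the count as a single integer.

Initial component count: 1
Add (2,4): endpoints already in same component. Count unchanged: 1.
New component count: 1

Answer: 1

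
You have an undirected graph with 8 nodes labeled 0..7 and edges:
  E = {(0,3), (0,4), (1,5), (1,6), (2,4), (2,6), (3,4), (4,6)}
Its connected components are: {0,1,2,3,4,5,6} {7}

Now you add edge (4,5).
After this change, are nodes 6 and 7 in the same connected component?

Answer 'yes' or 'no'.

Answer: no

Derivation:
Initial components: {0,1,2,3,4,5,6} {7}
Adding edge (4,5): both already in same component {0,1,2,3,4,5,6}. No change.
New components: {0,1,2,3,4,5,6} {7}
Are 6 and 7 in the same component? no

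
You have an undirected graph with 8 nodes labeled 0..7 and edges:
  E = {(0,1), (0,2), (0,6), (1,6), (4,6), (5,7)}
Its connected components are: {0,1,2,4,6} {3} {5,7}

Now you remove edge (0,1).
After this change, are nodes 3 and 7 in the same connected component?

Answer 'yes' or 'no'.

Initial components: {0,1,2,4,6} {3} {5,7}
Removing edge (0,1): not a bridge — component count unchanged at 3.
New components: {0,1,2,4,6} {3} {5,7}
Are 3 and 7 in the same component? no

Answer: no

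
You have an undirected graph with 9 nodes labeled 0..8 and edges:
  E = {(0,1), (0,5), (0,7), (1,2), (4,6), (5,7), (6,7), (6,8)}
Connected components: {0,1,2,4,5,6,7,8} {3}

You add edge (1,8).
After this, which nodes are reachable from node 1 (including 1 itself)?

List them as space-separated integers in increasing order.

Before: nodes reachable from 1: {0,1,2,4,5,6,7,8}
Adding (1,8): both endpoints already in same component. Reachability from 1 unchanged.
After: nodes reachable from 1: {0,1,2,4,5,6,7,8}

Answer: 0 1 2 4 5 6 7 8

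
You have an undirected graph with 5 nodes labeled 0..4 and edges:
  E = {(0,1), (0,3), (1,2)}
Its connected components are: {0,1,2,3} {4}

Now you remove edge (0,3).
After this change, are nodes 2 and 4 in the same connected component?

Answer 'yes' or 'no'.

Initial components: {0,1,2,3} {4}
Removing edge (0,3): it was a bridge — component count 2 -> 3.
New components: {0,1,2} {3} {4}
Are 2 and 4 in the same component? no

Answer: no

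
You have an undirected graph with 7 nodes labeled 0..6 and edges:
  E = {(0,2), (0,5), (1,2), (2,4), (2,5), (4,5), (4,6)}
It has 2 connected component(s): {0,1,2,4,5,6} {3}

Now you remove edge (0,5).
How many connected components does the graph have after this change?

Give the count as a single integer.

Initial component count: 2
Remove (0,5): not a bridge. Count unchanged: 2.
  After removal, components: {0,1,2,4,5,6} {3}
New component count: 2

Answer: 2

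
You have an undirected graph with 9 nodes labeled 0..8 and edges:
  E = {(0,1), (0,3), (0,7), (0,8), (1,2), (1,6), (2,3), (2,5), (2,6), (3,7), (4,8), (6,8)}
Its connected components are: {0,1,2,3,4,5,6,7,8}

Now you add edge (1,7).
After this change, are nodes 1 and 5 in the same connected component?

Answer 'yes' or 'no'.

Answer: yes

Derivation:
Initial components: {0,1,2,3,4,5,6,7,8}
Adding edge (1,7): both already in same component {0,1,2,3,4,5,6,7,8}. No change.
New components: {0,1,2,3,4,5,6,7,8}
Are 1 and 5 in the same component? yes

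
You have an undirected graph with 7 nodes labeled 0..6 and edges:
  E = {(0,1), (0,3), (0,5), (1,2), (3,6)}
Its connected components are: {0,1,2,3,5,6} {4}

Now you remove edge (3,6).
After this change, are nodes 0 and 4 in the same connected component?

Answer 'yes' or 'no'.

Initial components: {0,1,2,3,5,6} {4}
Removing edge (3,6): it was a bridge — component count 2 -> 3.
New components: {0,1,2,3,5} {4} {6}
Are 0 and 4 in the same component? no

Answer: no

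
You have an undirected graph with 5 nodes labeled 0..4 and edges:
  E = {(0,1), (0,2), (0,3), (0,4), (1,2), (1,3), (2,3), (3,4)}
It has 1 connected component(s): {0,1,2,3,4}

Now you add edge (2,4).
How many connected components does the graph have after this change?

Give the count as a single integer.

Initial component count: 1
Add (2,4): endpoints already in same component. Count unchanged: 1.
New component count: 1

Answer: 1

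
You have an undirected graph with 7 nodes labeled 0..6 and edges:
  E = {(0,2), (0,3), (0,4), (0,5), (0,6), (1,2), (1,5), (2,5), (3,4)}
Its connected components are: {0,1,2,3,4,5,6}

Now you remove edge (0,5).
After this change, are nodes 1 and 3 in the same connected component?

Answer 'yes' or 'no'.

Initial components: {0,1,2,3,4,5,6}
Removing edge (0,5): not a bridge — component count unchanged at 1.
New components: {0,1,2,3,4,5,6}
Are 1 and 3 in the same component? yes

Answer: yes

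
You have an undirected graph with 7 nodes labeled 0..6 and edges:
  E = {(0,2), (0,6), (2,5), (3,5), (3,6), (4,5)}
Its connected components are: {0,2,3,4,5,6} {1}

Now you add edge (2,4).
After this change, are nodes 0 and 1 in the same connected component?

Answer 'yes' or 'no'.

Answer: no

Derivation:
Initial components: {0,2,3,4,5,6} {1}
Adding edge (2,4): both already in same component {0,2,3,4,5,6}. No change.
New components: {0,2,3,4,5,6} {1}
Are 0 and 1 in the same component? no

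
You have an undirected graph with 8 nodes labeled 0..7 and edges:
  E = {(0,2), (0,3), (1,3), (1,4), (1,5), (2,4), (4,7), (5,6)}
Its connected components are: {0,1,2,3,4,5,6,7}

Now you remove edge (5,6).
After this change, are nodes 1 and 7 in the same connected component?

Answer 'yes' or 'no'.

Answer: yes

Derivation:
Initial components: {0,1,2,3,4,5,6,7}
Removing edge (5,6): it was a bridge — component count 1 -> 2.
New components: {0,1,2,3,4,5,7} {6}
Are 1 and 7 in the same component? yes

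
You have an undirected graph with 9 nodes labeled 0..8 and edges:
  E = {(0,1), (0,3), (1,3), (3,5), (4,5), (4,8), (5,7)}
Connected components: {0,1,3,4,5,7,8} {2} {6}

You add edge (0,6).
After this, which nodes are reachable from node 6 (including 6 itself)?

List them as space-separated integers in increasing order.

Before: nodes reachable from 6: {6}
Adding (0,6): merges 6's component with another. Reachability grows.
After: nodes reachable from 6: {0,1,3,4,5,6,7,8}

Answer: 0 1 3 4 5 6 7 8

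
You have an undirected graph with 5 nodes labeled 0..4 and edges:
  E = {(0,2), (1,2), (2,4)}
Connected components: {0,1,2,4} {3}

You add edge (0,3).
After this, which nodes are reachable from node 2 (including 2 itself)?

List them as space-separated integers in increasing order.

Before: nodes reachable from 2: {0,1,2,4}
Adding (0,3): merges 2's component with another. Reachability grows.
After: nodes reachable from 2: {0,1,2,3,4}

Answer: 0 1 2 3 4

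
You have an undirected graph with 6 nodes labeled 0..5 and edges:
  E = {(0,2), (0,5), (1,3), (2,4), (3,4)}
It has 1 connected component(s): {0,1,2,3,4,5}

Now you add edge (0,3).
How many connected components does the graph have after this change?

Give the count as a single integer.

Initial component count: 1
Add (0,3): endpoints already in same component. Count unchanged: 1.
New component count: 1

Answer: 1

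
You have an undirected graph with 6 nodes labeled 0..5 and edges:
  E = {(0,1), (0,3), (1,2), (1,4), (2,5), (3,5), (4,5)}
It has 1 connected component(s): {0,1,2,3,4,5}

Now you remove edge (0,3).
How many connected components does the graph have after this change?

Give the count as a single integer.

Initial component count: 1
Remove (0,3): not a bridge. Count unchanged: 1.
  After removal, components: {0,1,2,3,4,5}
New component count: 1

Answer: 1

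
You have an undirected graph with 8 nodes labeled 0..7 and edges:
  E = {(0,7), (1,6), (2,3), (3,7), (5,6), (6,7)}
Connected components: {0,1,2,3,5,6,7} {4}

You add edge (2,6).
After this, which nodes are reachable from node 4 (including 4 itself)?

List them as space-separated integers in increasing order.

Before: nodes reachable from 4: {4}
Adding (2,6): both endpoints already in same component. Reachability from 4 unchanged.
After: nodes reachable from 4: {4}

Answer: 4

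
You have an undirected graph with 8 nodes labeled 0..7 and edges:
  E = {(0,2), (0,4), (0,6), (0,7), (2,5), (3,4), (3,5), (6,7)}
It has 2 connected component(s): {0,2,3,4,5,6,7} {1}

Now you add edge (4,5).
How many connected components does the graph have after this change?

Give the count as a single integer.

Initial component count: 2
Add (4,5): endpoints already in same component. Count unchanged: 2.
New component count: 2

Answer: 2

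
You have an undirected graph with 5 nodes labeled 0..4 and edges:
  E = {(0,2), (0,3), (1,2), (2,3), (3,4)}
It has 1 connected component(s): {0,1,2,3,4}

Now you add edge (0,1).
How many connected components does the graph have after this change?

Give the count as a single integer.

Answer: 1

Derivation:
Initial component count: 1
Add (0,1): endpoints already in same component. Count unchanged: 1.
New component count: 1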